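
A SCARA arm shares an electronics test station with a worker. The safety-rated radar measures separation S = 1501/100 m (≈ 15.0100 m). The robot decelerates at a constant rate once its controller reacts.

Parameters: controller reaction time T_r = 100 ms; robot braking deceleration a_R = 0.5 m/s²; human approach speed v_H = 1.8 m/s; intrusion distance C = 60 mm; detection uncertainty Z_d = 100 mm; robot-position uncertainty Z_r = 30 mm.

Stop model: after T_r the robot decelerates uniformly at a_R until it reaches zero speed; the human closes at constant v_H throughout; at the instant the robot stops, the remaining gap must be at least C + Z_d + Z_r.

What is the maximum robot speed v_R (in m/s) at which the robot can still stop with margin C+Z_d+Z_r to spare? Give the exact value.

v_R_max = 12/5 m/s = 2.4000 m/s

collect terms ⇒ (1)·v_R² + (37/10)·v_R + (-366/25) = 0
  disc = (37/10)² − 4·(1)·(-366/25) = 289/4 ; √disc = 17/2
  v_R = (−(37/10) + 17/2) / (2·(1)) = 12/5 m/s
check:
braking lasts T_s = (12/5)/(1/2) = 4.8000 s
robot in T_r: 2.4000·0.1000 = 0.2400 m
robot under decel: 2.4000²/(2·0.5000) = 5.7600 m
human closes 1.8000·4.9000 = 8.8200 m
margins: 0.0600+0.1000+0.0300 = 0.1900 m
sum ≈ 0.2400+5.7600+8.8200+0.1900 ≈ 15.0100 m = S ✓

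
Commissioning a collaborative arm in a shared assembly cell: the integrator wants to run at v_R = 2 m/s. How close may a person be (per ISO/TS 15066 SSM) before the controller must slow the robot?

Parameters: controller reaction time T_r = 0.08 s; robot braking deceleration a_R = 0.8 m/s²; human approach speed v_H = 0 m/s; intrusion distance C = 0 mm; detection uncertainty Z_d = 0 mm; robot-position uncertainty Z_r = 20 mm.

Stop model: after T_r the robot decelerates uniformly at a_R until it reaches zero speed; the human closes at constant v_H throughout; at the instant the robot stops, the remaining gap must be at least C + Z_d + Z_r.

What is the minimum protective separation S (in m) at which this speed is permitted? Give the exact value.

T_s = v_R/a_R = 2/(4/5) = 2.5000 s
robot covers v_R·T_r = 2.0000·0.0800 = 0.1600 m before braking
robot under decel: 2.0000²/(2·0.8000) = 2.5000 m
person approaches 0.0000·(0.0800+2.5000) = 0.0000 m
residual clearance needed = 0.0000+0.0000+0.0200 = 0.0200 m
S_min ≈ 0.1600+2.5000+0.0000+0.0200  ⇒  S_min = 67/25 m

S_min = 67/25 m = 2.6800 m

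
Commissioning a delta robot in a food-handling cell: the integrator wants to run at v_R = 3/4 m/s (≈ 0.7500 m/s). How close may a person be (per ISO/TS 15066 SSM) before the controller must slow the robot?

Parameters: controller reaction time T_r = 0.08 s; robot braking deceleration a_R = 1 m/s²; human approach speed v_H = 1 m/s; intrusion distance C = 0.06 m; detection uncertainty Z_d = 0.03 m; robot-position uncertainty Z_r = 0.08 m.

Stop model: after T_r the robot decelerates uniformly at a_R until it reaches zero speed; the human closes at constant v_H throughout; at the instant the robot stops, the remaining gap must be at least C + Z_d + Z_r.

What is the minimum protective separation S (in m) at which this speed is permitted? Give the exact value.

S_min = 1073/800 m = 1.3413 m

stop time T_s = (3/4)/1 = 0.7500 s
robot covers v_R·T_r = 0.7500·0.0800 = 0.0600 m before braking
braking distance = 0.7500²/(2·1.0000) = 0.2812 m
person approaches 1.0000·(0.0800+0.7500) = 0.8300 m
margins: 0.0600+0.0300+0.0800 = 0.1700 m
S_min ≈ 0.0600+0.2812+0.8300+0.1700  ⇒  S_min = 1073/800 m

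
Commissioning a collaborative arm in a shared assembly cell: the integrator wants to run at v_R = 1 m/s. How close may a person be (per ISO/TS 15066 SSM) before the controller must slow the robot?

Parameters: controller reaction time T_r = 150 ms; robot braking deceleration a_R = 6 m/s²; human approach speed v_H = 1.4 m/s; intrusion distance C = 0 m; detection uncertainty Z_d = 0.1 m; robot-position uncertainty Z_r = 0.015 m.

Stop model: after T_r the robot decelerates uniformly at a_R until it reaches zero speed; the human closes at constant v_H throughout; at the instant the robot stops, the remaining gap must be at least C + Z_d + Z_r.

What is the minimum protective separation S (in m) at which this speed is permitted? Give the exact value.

braking lasts T_s = 1/6 = 0.1667 s
robot in T_r: 1.0000·0.1500 = 0.1500 m
robot covers 1.0000·0.1667 − ½·6.0000·0.1667² = 0.0833 m while stopping
human over T_r+T_s: 1.4000·(0.1500+0.1667) = 0.4433 m
C+Z_d+Z_r = 0.0000+0.1000+0.0150 = 0.1150 m
S_min ≈ 0.1500+0.0833+0.4433+0.1150  ⇒  S_min = 19/24 m

S_min = 19/24 m = 0.7917 m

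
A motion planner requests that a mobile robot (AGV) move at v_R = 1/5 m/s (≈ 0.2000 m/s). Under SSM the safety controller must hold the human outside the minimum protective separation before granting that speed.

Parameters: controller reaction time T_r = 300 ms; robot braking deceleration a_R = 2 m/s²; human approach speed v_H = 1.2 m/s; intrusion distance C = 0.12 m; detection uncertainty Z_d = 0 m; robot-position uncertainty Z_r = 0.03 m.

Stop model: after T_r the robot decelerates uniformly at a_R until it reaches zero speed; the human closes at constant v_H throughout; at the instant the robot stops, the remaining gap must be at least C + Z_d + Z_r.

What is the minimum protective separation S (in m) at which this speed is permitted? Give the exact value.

T_s = v_R/a_R = (1/5)/2 = 0.1000 s
robot covers v_R·T_r = 0.2000·0.3000 = 0.0600 m before braking
robot covers 0.2000·0.1000 − ½·2.0000·0.1000² = 0.0100 m while stopping
human over T_r+T_s: 1.2000·(0.3000+0.1000) = 0.4800 m
margins: 0.1200+0.0000+0.0300 = 0.1500 m
S_min ≈ 0.0600+0.0100+0.4800+0.1500  ⇒  S_min = 7/10 m

S_min = 7/10 m = 0.7000 m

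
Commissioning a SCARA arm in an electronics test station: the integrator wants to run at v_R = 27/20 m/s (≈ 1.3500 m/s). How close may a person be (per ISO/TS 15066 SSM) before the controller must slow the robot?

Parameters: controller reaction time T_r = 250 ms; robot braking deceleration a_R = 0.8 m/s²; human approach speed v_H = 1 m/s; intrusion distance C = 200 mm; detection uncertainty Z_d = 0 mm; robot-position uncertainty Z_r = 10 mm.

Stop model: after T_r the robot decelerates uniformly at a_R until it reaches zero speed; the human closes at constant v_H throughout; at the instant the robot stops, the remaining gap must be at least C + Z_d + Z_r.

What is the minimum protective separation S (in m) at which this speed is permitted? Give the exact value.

S_min = 11597/3200 m = 3.6241 m

stop time T_s = (27/20)/(4/5) = 1.6875 s
robot in T_r: 1.3500·0.2500 = 0.3375 m
braking distance = 1.3500²/(2·0.8000) = 1.1391 m
human closes 1.0000·1.9375 = 1.9375 m
residual clearance needed = 0.2000+0.0000+0.0100 = 0.2100 m
S_min ≈ 0.3375+1.1391+1.9375+0.2100  ⇒  S_min = 11597/3200 m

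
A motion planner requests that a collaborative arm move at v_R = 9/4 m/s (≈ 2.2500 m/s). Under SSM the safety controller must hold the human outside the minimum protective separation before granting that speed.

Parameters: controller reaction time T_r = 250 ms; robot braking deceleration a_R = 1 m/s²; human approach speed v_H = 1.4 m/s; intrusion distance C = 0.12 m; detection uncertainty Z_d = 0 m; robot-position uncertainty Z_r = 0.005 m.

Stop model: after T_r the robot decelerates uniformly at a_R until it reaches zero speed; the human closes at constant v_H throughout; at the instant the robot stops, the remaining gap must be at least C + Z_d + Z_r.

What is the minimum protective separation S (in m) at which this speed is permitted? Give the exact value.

S_min = 215/32 m = 6.7188 m

T_s = v_R/a_R = (9/4)/1 = 2.2500 s
reaction-phase robot travel = 2.2500·0.2500 = 0.5625 m
braking distance = 2.2500²/(2·1.0000) = 2.5312 m
person approaches 1.4000·(0.2500+2.2500) = 3.5000 m
C+Z_d+Z_r = 0.1200+0.0000+0.0050 = 0.1250 m
S_min ≈ 0.5625+2.5312+3.5000+0.1250  ⇒  S_min = 215/32 m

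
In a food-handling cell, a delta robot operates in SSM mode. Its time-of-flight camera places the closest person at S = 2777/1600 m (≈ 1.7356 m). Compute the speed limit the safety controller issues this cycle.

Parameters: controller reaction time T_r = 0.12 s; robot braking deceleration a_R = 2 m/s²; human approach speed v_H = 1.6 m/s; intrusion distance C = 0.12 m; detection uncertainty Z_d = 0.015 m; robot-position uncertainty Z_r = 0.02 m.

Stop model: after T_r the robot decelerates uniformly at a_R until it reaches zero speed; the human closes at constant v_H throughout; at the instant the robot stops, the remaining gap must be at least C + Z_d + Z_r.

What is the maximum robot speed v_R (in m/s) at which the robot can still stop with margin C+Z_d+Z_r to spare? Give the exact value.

v_R_max = 23/20 m/s = 1.1500 m/s

collect terms ⇒ (1/4)·v_R² + (23/25)·v_R + (-11109/8000) = 0
  disc = (23/25)² − 4·(1/4)·(-11109/8000) = 89401/40000 ; √disc = 299/200
  v_R = (−(23/25) + 299/200) / (2·(1/4)) = 23/20 m/s
check:
braking lasts T_s = (23/20)/2 = 0.5750 s
robot in T_r: 1.1500·0.1200 = 0.1380 m
robot covers 1.1500·0.5750 − ½·2.0000·0.5750² = 0.3306 m while stopping
human over T_r+T_s: 1.6000·(0.1200+0.5750) = 1.1120 m
C+Z_d+Z_r = 0.1200+0.0150+0.0200 = 0.1550 m
sum ≈ 0.1380+0.3306+1.1120+0.1550 ≈ 1.7356 m = S ✓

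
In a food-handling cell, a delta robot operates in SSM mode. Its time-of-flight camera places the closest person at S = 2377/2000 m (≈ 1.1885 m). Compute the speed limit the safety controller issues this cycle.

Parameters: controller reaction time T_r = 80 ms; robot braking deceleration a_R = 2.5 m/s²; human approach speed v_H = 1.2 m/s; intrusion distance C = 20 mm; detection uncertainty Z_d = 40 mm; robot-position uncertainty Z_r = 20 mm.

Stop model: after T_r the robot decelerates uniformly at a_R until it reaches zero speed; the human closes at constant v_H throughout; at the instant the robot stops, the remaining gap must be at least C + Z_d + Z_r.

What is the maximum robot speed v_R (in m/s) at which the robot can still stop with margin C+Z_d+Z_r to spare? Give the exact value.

v_R_max = 5/4 m/s = 1.2500 m/s

quadratic (1/5)·v² + (14/25)·v + (-81/80) = 0
  disc = (14/25)² − 4·(1/5)·(-81/80) = 2809/2500 ; √disc = 53/50
  v_R = (−(14/25) + 53/50) / (2·(1/5)) = 5/4 m/s
check:
T_s = v_R/a_R = (5/4)/(5/2) = 0.5000 s
reaction-phase robot travel = 1.2500·0.0800 = 0.1000 m
braking distance = 1.2500²/(2·2.5000) = 0.3125 m
human over T_r+T_s: 1.2000·(0.0800+0.5000) = 0.6960 m
residual clearance needed = 0.0200+0.0400+0.0200 = 0.0800 m
sum ≈ 0.1000+0.3125+0.6960+0.0800 ≈ 1.1885 m = S ✓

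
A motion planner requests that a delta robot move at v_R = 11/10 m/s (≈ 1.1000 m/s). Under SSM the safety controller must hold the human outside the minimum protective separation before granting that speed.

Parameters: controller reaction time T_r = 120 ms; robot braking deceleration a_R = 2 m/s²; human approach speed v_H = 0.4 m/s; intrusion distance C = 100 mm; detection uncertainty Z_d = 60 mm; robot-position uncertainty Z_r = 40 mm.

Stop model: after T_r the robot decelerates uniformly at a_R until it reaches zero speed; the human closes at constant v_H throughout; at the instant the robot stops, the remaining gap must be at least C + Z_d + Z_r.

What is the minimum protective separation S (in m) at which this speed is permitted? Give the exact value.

S_min = 361/400 m = 0.9025 m

T_s = v_R/a_R = (11/10)/2 = 0.5500 s
robot covers v_R·T_r = 1.1000·0.1200 = 0.1320 m before braking
braking distance = 1.1000²/(2·2.0000) = 0.3025 m
human over T_r+T_s: 0.4000·(0.1200+0.5500) = 0.2680 m
margins: 0.1000+0.0600+0.0400 = 0.2000 m
S_min ≈ 0.1320+0.3025+0.2680+0.2000  ⇒  S_min = 361/400 m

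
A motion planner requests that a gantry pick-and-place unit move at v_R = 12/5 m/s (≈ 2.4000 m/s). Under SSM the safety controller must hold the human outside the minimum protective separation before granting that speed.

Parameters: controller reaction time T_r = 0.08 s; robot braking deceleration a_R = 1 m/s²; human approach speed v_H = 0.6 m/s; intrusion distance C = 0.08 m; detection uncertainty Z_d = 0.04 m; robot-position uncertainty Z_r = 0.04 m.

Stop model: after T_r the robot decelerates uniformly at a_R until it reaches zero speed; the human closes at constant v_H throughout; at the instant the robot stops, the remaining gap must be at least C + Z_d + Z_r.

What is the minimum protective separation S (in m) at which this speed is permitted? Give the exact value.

T_s = v_R/a_R = (12/5)/1 = 2.4000 s
reaction-phase robot travel = 2.4000·0.0800 = 0.1920 m
robot under decel: 2.4000²/(2·1.0000) = 2.8800 m
human over T_r+T_s: 0.6000·(0.0800+2.4000) = 1.4880 m
residual clearance needed = 0.0800+0.0400+0.0400 = 0.1600 m
S_min ≈ 0.1920+2.8800+1.4880+0.1600  ⇒  S_min = 118/25 m

S_min = 118/25 m = 4.7200 m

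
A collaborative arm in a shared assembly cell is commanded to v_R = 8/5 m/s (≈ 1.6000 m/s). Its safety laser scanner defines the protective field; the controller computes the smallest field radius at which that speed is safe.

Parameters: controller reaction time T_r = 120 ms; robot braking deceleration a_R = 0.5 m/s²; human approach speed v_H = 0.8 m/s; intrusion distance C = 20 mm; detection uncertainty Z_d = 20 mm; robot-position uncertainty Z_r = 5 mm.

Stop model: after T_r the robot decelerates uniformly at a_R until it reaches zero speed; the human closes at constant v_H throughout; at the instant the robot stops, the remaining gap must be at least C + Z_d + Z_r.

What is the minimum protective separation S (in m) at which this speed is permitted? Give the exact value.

S_min = 5453/1000 m = 5.4530 m

T_s = v_R/a_R = (8/5)/(1/2) = 3.2000 s
robot in T_r: 1.6000·0.1200 = 0.1920 m
robot covers 1.6000·3.2000 − ½·0.5000·3.2000² = 2.5600 m while stopping
human closes 0.8000·3.3200 = 2.6560 m
margins: 0.0200+0.0200+0.0050 = 0.0450 m
S_min ≈ 0.1920+2.5600+2.6560+0.0450  ⇒  S_min = 5453/1000 m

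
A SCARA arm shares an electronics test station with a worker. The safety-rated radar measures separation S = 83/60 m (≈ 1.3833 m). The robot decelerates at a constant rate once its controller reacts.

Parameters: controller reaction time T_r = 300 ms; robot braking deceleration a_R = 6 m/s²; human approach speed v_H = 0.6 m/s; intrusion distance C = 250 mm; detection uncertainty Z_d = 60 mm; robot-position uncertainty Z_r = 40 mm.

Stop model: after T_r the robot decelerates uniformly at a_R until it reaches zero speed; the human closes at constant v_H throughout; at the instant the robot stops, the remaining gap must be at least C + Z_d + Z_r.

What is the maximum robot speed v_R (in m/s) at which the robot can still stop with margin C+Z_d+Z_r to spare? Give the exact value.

collect terms ⇒ (1/12)·v_R² + (2/5)·v_R + (-64/75) = 0
  disc = (2/5)² − 4·(1/12)·(-64/75) = 4/9 ; √disc = 2/3
  v_R = (−(2/5) + 2/3) / (2·(1/12)) = 8/5 m/s
check:
braking lasts T_s = (8/5)/6 = 0.2667 s
reaction-phase robot travel = 1.6000·0.3000 = 0.4800 m
robot covers 1.6000·0.2667 − ½·6.0000·0.2667² = 0.2133 m while stopping
person approaches 0.6000·(0.3000+0.2667) = 0.3400 m
C+Z_d+Z_r = 0.2500+0.0600+0.0400 = 0.3500 m
sum ≈ 0.4800+0.2133+0.3400+0.3500 ≈ 1.3833 m = S ✓

v_R_max = 8/5 m/s = 1.6000 m/s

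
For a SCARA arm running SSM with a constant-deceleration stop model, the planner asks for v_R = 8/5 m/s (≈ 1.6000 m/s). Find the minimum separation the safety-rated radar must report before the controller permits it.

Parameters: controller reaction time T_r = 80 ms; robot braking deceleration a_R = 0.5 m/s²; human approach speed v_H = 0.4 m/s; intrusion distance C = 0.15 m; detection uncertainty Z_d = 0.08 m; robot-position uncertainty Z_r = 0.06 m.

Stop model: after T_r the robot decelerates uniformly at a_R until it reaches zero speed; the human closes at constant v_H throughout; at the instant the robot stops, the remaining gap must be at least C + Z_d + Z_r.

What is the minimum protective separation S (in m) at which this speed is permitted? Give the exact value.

stop time T_s = (8/5)/(1/2) = 3.2000 s
robot in T_r: 1.6000·0.0800 = 0.1280 m
robot covers 1.6000·3.2000 − ½·0.5000·3.2000² = 2.5600 m while stopping
human over T_r+T_s: 0.4000·(0.0800+3.2000) = 1.3120 m
residual clearance needed = 0.1500+0.0800+0.0600 = 0.2900 m
S_min ≈ 0.1280+2.5600+1.3120+0.2900  ⇒  S_min = 429/100 m

S_min = 429/100 m = 4.2900 m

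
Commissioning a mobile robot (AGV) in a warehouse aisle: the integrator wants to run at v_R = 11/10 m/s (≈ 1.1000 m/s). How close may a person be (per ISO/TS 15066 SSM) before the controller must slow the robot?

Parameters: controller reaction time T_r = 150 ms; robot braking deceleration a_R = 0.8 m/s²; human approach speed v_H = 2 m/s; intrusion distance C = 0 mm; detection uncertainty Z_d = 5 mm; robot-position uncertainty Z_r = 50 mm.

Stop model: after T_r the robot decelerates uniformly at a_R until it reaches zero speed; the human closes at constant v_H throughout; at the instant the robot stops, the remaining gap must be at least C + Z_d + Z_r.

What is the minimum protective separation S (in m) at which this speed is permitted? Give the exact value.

S_min = 3221/800 m = 4.0263 m

stop time T_s = (11/10)/(4/5) = 1.3750 s
robot covers v_R·T_r = 1.1000·0.1500 = 0.1650 m before braking
braking distance = 1.1000²/(2·0.8000) = 0.7562 m
person approaches 2.0000·(0.1500+1.3750) = 3.0500 m
margins: 0.0000+0.0050+0.0500 = 0.0550 m
S_min ≈ 0.1650+0.7562+3.0500+0.0550  ⇒  S_min = 3221/800 m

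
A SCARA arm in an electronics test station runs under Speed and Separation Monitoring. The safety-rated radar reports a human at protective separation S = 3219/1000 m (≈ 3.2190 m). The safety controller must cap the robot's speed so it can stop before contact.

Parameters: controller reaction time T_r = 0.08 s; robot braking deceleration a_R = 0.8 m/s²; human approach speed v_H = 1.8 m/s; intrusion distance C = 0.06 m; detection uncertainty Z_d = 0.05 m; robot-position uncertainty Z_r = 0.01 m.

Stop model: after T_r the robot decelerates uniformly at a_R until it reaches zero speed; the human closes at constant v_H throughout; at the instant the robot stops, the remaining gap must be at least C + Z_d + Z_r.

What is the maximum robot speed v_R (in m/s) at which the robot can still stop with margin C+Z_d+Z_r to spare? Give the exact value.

v_R_max = 1 m/s = 1.0000 m/s

at the boundary: (5/8)·v² + (233/100)·v + (-591/200) = 0
  disc = (233/100)² − 4·(5/8)·(-591/200) = 32041/2500 ; √disc = 179/50
  v_R = (−(233/100) + 179/50) / (2·(5/8)) = 1 m/s
check:
braking lasts T_s = 1/(4/5) = 1.2500 s
robot in T_r: 1.0000·0.0800 = 0.0800 m
robot under decel: 1.0000²/(2·0.8000) = 0.6250 m
human closes 1.8000·1.3300 = 2.3940 m
residual clearance needed = 0.0600+0.0500+0.0100 = 0.1200 m
sum ≈ 0.0800+0.6250+2.3940+0.1200 ≈ 3.2190 m = S ✓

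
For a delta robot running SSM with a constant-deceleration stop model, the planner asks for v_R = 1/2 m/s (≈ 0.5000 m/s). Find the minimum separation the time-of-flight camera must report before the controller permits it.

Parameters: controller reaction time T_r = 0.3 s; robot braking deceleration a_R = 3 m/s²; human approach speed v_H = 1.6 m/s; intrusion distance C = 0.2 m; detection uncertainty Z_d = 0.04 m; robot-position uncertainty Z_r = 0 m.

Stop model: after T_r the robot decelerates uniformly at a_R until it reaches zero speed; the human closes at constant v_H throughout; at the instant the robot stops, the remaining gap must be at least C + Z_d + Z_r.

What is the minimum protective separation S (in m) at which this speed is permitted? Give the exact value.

stop time T_s = (1/2)/3 = 0.1667 s
robot covers v_R·T_r = 0.5000·0.3000 = 0.1500 m before braking
braking distance = 0.5000²/(2·3.0000) = 0.0417 m
person approaches 1.6000·(0.3000+0.1667) = 0.7467 m
residual clearance needed = 0.2000+0.0400+0.0000 = 0.2400 m
S_min ≈ 0.1500+0.0417+0.7467+0.2400  ⇒  S_min = 707/600 m

S_min = 707/600 m = 1.1783 m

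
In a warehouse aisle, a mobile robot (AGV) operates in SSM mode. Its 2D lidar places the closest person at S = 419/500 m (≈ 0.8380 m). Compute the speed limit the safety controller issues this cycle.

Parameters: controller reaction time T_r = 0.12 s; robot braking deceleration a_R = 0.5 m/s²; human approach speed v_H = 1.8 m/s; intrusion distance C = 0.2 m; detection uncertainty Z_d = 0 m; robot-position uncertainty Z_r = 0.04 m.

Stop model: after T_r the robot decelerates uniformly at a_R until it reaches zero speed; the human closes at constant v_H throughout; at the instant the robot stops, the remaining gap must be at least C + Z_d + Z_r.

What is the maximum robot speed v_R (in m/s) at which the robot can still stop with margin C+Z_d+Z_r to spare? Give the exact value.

quadratic (1)·v² + (93/25)·v + (-191/500) = 0
  disc = (93/25)² − 4·(1)·(-191/500) = 9604/625 ; √disc = 98/25
  v_R = (−(93/25) + 98/25) / (2·(1)) = 1/10 m/s
check:
stop time T_s = (1/10)/(1/2) = 0.2000 s
robot covers v_R·T_r = 0.1000·0.1200 = 0.0120 m before braking
robot under decel: 0.1000²/(2·0.5000) = 0.0100 m
person approaches 1.8000·(0.1200+0.2000) = 0.5760 m
margins: 0.2000+0.0000+0.0400 = 0.2400 m
sum ≈ 0.0120+0.0100+0.5760+0.2400 ≈ 0.8380 m = S ✓

v_R_max = 1/10 m/s = 0.1000 m/s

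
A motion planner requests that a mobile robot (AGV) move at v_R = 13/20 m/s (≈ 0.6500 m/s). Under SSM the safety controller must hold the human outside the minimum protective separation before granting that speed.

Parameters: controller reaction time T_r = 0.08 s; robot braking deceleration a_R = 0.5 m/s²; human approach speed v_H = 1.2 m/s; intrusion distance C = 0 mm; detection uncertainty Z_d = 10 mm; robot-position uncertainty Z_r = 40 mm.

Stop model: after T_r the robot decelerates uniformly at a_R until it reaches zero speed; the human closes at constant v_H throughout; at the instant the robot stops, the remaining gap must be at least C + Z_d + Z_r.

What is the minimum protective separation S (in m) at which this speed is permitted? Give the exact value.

S_min = 4361/2000 m = 2.1805 m

braking lasts T_s = (13/20)/(1/2) = 1.3000 s
robot in T_r: 0.6500·0.0800 = 0.0520 m
robot under decel: 0.6500²/(2·0.5000) = 0.4225 m
human over T_r+T_s: 1.2000·(0.0800+1.3000) = 1.6560 m
C+Z_d+Z_r = 0.0000+0.0100+0.0400 = 0.0500 m
S_min ≈ 0.0520+0.4225+1.6560+0.0500  ⇒  S_min = 4361/2000 m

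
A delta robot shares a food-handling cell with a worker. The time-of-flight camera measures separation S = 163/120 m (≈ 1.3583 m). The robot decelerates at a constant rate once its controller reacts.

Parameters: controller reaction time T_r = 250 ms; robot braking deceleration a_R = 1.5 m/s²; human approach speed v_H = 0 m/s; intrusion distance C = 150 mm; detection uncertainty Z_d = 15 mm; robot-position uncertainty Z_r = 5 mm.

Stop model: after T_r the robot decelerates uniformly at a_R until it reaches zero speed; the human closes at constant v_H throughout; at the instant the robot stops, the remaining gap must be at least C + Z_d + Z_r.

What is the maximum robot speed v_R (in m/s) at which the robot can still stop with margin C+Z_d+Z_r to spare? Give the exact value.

at the boundary: (1/3)·v² + (1/4)·v + (-713/600) = 0
  disc = (1/4)² − 4·(1/3)·(-713/600) = 5929/3600 ; √disc = 77/60
  v_R = (−(1/4) + 77/60) / (2·(1/3)) = 31/20 m/s
check:
stop time T_s = (31/20)/(3/2) = 1.0333 s
robot covers v_R·T_r = 1.5500·0.2500 = 0.3875 m before braking
robot under decel: 1.5500²/(2·1.5000) = 0.8008 m
human closes 0.0000·1.2833 = 0.0000 m
margins: 0.1500+0.0150+0.0050 = 0.1700 m
sum ≈ 0.3875+0.8008+0.0000+0.1700 ≈ 1.3583 m = S ✓

v_R_max = 31/20 m/s = 1.5500 m/s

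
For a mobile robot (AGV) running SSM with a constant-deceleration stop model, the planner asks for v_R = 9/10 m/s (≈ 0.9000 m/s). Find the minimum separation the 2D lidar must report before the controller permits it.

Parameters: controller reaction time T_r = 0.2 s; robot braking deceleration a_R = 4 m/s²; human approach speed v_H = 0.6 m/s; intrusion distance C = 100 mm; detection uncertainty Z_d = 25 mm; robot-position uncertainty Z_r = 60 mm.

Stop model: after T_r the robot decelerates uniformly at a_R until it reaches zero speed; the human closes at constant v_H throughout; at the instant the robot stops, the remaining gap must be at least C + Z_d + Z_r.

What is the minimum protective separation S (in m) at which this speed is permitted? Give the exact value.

braking lasts T_s = (9/10)/4 = 0.2250 s
robot covers v_R·T_r = 0.9000·0.2000 = 0.1800 m before braking
robot covers 0.9000·0.2250 − ½·4.0000·0.2250² = 0.1013 m while stopping
human over T_r+T_s: 0.6000·(0.2000+0.2250) = 0.2550 m
C+Z_d+Z_r = 0.1000+0.0250+0.0600 = 0.1850 m
S_min ≈ 0.1800+0.1013+0.2550+0.1850  ⇒  S_min = 577/800 m

S_min = 577/800 m = 0.7212 m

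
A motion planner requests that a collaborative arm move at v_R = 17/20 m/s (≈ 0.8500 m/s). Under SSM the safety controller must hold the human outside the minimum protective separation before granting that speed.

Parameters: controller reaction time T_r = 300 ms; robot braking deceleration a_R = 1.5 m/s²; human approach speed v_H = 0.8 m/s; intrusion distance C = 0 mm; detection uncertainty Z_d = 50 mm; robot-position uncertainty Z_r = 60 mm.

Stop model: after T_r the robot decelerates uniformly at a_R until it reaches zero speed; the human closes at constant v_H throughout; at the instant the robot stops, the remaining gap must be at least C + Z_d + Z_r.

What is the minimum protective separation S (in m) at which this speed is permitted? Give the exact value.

stop time T_s = (17/20)/(3/2) = 0.5667 s
robot in T_r: 0.8500·0.3000 = 0.2550 m
braking distance = 0.8500²/(2·1.5000) = 0.2408 m
person approaches 0.8000·(0.3000+0.5667) = 0.6933 m
residual clearance needed = 0.0000+0.0500+0.0600 = 0.1100 m
S_min ≈ 0.2550+0.2408+0.6933+0.1100  ⇒  S_min = 1559/1200 m

S_min = 1559/1200 m = 1.2992 m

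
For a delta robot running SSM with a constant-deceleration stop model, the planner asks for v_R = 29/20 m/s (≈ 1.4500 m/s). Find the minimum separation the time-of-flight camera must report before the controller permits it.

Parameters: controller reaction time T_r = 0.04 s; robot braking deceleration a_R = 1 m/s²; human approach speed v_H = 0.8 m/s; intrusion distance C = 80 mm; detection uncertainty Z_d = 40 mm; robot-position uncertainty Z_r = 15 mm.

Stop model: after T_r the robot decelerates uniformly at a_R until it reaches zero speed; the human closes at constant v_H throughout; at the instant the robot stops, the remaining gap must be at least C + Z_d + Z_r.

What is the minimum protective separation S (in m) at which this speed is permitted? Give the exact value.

stop time T_s = (29/20)/1 = 1.4500 s
robot in T_r: 1.4500·0.0400 = 0.0580 m
robot under decel: 1.4500²/(2·1.0000) = 1.0513 m
human over T_r+T_s: 0.8000·(0.0400+1.4500) = 1.1920 m
residual clearance needed = 0.0800+0.0400+0.0150 = 0.1350 m
S_min ≈ 0.0580+1.0513+1.1920+0.1350  ⇒  S_min = 1949/800 m

S_min = 1949/800 m = 2.4362 m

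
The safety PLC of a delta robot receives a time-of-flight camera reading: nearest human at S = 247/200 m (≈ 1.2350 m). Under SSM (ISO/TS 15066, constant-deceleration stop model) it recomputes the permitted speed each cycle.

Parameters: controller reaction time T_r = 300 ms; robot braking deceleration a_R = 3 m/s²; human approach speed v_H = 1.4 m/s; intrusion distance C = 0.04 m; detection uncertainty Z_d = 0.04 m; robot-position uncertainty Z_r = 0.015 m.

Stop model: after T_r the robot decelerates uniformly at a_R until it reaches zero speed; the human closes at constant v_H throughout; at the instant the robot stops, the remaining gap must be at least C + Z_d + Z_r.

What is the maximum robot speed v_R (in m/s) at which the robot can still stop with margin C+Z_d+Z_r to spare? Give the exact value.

v_R_max = 4/5 m/s = 0.8000 m/s

at the boundary: (1/6)·v² + (23/30)·v + (-18/25) = 0
  disc = (23/30)² − 4·(1/6)·(-18/25) = 961/900 ; √disc = 31/30
  v_R = (−(23/30) + 31/30) / (2·(1/6)) = 4/5 m/s
check:
stop time T_s = (4/5)/3 = 0.2667 s
reaction-phase robot travel = 0.8000·0.3000 = 0.2400 m
braking distance = 0.8000²/(2·3.0000) = 0.1067 m
person approaches 1.4000·(0.3000+0.2667) = 0.7933 m
margins: 0.0400+0.0400+0.0150 = 0.0950 m
sum ≈ 0.2400+0.1067+0.7933+0.0950 ≈ 1.2350 m = S ✓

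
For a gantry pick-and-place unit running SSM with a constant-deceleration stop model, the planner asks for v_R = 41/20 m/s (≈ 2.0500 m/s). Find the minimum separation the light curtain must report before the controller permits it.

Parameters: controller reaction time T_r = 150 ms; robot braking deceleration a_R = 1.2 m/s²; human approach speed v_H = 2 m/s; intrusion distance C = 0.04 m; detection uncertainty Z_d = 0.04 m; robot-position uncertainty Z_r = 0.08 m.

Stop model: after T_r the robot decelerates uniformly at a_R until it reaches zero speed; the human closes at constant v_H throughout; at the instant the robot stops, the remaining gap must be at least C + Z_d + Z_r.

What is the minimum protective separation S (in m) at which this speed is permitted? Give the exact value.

braking lasts T_s = (41/20)/(6/5) = 1.7083 s
robot covers v_R·T_r = 2.0500·0.1500 = 0.3075 m before braking
robot covers 2.0500·1.7083 − ½·1.2000·1.7083² = 1.7510 m while stopping
person approaches 2.0000·(0.1500+1.7083) = 3.7167 m
margins: 0.0400+0.0400+0.0800 = 0.1600 m
S_min ≈ 0.3075+1.7510+3.7167+0.1600  ⇒  S_min = 28489/4800 m

S_min = 28489/4800 m = 5.9352 m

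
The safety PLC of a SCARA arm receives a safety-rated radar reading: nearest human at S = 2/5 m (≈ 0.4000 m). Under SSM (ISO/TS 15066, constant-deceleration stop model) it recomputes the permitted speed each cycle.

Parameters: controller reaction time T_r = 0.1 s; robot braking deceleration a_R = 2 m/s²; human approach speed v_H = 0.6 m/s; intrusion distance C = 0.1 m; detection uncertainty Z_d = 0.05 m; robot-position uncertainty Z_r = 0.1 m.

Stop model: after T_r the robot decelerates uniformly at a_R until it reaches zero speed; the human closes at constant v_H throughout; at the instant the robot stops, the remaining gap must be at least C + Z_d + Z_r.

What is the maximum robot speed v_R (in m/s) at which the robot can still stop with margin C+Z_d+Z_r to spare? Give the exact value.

v_R_max = 1/5 m/s = 0.2000 m/s

collect terms ⇒ (1/4)·v_R² + (2/5)·v_R + (-9/100) = 0
  disc = (2/5)² − 4·(1/4)·(-9/100) = 1/4 ; √disc = 1/2
  v_R = (−(2/5) + 1/2) / (2·(1/4)) = 1/5 m/s
check:
stop time T_s = (1/5)/2 = 0.1000 s
reaction-phase robot travel = 0.2000·0.1000 = 0.0200 m
braking distance = 0.2000²/(2·2.0000) = 0.0100 m
human over T_r+T_s: 0.6000·(0.1000+0.1000) = 0.1200 m
C+Z_d+Z_r = 0.1000+0.0500+0.1000 = 0.2500 m
sum ≈ 0.0200+0.0100+0.1200+0.2500 ≈ 0.4000 m = S ✓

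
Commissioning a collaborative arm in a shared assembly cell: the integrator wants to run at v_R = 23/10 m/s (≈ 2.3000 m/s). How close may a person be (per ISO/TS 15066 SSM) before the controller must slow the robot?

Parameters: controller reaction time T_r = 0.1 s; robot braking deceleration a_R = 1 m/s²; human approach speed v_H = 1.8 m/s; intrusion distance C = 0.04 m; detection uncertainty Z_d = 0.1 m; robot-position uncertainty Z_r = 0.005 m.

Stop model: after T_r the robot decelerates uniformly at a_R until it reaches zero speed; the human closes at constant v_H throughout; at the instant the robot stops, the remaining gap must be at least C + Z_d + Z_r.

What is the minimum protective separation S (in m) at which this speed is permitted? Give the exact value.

T_s = v_R/a_R = (23/10)/1 = 2.3000 s
reaction-phase robot travel = 2.3000·0.1000 = 0.2300 m
robot covers 2.3000·2.3000 − ½·1.0000·2.3000² = 2.6450 m while stopping
human closes 1.8000·2.4000 = 4.3200 m
margins: 0.0400+0.1000+0.0050 = 0.1450 m
S_min ≈ 0.2300+2.6450+4.3200+0.1450  ⇒  S_min = 367/50 m

S_min = 367/50 m = 7.3400 m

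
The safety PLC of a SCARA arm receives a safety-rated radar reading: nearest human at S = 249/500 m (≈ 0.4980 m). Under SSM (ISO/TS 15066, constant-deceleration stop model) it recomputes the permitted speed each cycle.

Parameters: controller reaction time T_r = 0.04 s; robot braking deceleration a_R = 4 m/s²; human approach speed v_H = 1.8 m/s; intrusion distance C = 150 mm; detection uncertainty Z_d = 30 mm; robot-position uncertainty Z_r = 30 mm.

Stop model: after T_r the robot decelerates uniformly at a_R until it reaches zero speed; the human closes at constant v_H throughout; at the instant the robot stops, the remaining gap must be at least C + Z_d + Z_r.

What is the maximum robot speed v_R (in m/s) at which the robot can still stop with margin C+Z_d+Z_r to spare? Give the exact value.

v_R_max = 2/5 m/s = 0.4000 m/s

quadratic (1/8)·v² + (49/100)·v + (-27/125) = 0
  disc = (49/100)² − 4·(1/8)·(-27/125) = 3481/10000 ; √disc = 59/100
  v_R = (−(49/100) + 59/100) / (2·(1/8)) = 2/5 m/s
check:
T_s = v_R/a_R = (2/5)/4 = 0.1000 s
reaction-phase robot travel = 0.4000·0.0400 = 0.0160 m
robot under decel: 0.4000²/(2·4.0000) = 0.0200 m
person approaches 1.8000·(0.0400+0.1000) = 0.2520 m
C+Z_d+Z_r = 0.1500+0.0300+0.0300 = 0.2100 m
sum ≈ 0.0160+0.0200+0.2520+0.2100 ≈ 0.4980 m = S ✓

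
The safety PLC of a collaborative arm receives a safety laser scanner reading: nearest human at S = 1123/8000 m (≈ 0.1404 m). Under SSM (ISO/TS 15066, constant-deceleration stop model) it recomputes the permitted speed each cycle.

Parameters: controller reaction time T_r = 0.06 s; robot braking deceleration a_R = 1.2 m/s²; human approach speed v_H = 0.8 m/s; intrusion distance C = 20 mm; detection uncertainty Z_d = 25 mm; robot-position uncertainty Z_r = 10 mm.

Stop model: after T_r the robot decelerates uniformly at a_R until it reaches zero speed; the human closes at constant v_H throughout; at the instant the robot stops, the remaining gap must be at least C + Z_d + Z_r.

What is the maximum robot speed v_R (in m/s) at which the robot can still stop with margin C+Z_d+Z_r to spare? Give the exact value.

at the boundary: (5/12)·v² + (109/150)·v + (-299/8000) = 0
  disc = (109/150)² − 4·(5/12)·(-299/8000) = 212521/360000 ; √disc = 461/600
  v_R = (−(109/150) + 461/600) / (2·(5/12)) = 1/20 m/s
check:
T_s = v_R/a_R = (1/20)/(6/5) = 0.0417 s
robot covers v_R·T_r = 0.0500·0.0600 = 0.0030 m before braking
robot under decel: 0.0500²/(2·1.2000) = 0.0010 m
human closes 0.8000·0.1017 = 0.0813 m
C+Z_d+Z_r = 0.0200+0.0250+0.0100 = 0.0550 m
sum ≈ 0.0030+0.0010+0.0813+0.0550 ≈ 0.1404 m = S ✓

v_R_max = 1/20 m/s = 0.0500 m/s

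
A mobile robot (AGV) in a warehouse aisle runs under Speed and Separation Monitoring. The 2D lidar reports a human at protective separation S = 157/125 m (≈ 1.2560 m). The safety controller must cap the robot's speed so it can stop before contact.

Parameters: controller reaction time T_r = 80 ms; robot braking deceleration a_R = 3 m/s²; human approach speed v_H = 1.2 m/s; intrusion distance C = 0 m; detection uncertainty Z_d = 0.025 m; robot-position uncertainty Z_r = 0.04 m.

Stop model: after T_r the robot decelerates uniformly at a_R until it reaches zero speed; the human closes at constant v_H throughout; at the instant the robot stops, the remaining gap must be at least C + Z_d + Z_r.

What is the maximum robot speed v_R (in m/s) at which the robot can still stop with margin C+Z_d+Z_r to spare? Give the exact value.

quadratic (1/6)·v² + (12/25)·v + (-219/200) = 0
  disc = (12/25)² − 4·(1/6)·(-219/200) = 2401/2500 ; √disc = 49/50
  v_R = (−(12/25) + 49/50) / (2·(1/6)) = 3/2 m/s
check:
T_s = v_R/a_R = (3/2)/3 = 0.5000 s
robot in T_r: 1.5000·0.0800 = 0.1200 m
braking distance = 1.5000²/(2·3.0000) = 0.3750 m
human over T_r+T_s: 1.2000·(0.0800+0.5000) = 0.6960 m
residual clearance needed = 0.0000+0.0250+0.0400 = 0.0650 m
sum ≈ 0.1200+0.3750+0.6960+0.0650 ≈ 1.2560 m = S ✓

v_R_max = 3/2 m/s = 1.5000 m/s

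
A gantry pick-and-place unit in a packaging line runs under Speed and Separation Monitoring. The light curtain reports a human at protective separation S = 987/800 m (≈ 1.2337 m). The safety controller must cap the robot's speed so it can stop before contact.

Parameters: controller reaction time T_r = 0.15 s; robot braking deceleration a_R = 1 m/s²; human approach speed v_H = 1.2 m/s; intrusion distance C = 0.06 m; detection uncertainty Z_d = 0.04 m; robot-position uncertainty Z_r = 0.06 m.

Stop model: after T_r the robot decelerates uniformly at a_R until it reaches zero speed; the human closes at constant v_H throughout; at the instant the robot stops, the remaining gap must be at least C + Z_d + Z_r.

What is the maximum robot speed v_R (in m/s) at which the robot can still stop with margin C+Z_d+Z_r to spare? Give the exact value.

quadratic (1/2)·v² + (27/20)·v + (-143/160) = 0
  disc = (27/20)² − 4·(1/2)·(-143/160) = 361/100 ; √disc = 19/10
  v_R = (−(27/20) + 19/10) / (2·(1/2)) = 11/20 m/s
check:
T_s = v_R/a_R = (11/20)/1 = 0.5500 s
robot in T_r: 0.5500·0.1500 = 0.0825 m
robot under decel: 0.5500²/(2·1.0000) = 0.1512 m
human closes 1.2000·0.7000 = 0.8400 m
C+Z_d+Z_r = 0.0600+0.0400+0.0600 = 0.1600 m
sum ≈ 0.0825+0.1512+0.8400+0.1600 ≈ 1.2337 m = S ✓

v_R_max = 11/20 m/s = 0.5500 m/s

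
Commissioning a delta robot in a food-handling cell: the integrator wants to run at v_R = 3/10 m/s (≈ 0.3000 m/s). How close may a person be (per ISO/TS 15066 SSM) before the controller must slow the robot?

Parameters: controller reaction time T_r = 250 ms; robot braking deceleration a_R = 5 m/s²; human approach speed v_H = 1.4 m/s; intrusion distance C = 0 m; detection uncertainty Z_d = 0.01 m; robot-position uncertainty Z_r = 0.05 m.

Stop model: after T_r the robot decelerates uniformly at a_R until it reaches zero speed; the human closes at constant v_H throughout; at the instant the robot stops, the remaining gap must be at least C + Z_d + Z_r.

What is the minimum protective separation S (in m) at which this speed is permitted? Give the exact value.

S_min = 289/500 m = 0.5780 m

T_s = v_R/a_R = (3/10)/5 = 0.0600 s
reaction-phase robot travel = 0.3000·0.2500 = 0.0750 m
robot covers 0.3000·0.0600 − ½·5.0000·0.0600² = 0.0090 m while stopping
human closes 1.4000·0.3100 = 0.4340 m
margins: 0.0000+0.0100+0.0500 = 0.0600 m
S_min ≈ 0.0750+0.0090+0.4340+0.0600  ⇒  S_min = 289/500 m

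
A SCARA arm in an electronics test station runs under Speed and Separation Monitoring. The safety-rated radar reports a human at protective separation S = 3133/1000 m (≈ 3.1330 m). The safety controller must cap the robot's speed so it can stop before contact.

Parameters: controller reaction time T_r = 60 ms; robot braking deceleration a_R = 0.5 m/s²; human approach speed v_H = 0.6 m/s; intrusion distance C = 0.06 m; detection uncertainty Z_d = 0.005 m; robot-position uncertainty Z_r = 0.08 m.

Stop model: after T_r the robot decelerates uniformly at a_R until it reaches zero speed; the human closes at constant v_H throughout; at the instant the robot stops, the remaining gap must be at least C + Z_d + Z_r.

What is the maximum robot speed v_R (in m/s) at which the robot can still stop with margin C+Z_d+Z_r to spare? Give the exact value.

quadratic (1)·v² + (63/50)·v + (-369/125) = 0
  disc = (63/50)² − 4·(1)·(-369/125) = 33489/2500 ; √disc = 183/50
  v_R = (−(63/50) + 183/50) / (2·(1)) = 6/5 m/s
check:
braking lasts T_s = (6/5)/(1/2) = 2.4000 s
robot in T_r: 1.2000·0.0600 = 0.0720 m
robot under decel: 1.2000²/(2·0.5000) = 1.4400 m
human over T_r+T_s: 0.6000·(0.0600+2.4000) = 1.4760 m
margins: 0.0600+0.0050+0.0800 = 0.1450 m
sum ≈ 0.0720+1.4400+1.4760+0.1450 ≈ 3.1330 m = S ✓

v_R_max = 6/5 m/s = 1.2000 m/s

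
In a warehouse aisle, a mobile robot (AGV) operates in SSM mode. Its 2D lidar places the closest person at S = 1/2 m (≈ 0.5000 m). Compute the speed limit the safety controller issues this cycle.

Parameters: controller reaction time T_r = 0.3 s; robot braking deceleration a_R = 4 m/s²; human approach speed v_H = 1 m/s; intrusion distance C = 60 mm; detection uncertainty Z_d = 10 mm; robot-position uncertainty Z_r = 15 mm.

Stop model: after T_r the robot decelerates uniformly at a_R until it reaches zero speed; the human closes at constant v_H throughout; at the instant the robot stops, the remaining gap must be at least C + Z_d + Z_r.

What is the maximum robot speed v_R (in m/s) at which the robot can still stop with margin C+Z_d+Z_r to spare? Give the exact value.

collect terms ⇒ (1/8)·v_R² + (11/20)·v_R + (-23/200) = 0
  disc = (11/20)² − 4·(1/8)·(-23/200) = 9/25 ; √disc = 3/5
  v_R = (−(11/20) + 3/5) / (2·(1/8)) = 1/5 m/s
check:
stop time T_s = (1/5)/4 = 0.0500 s
reaction-phase robot travel = 0.2000·0.3000 = 0.0600 m
robot under decel: 0.2000²/(2·4.0000) = 0.0050 m
human over T_r+T_s: 1.0000·(0.3000+0.0500) = 0.3500 m
margins: 0.0600+0.0100+0.0150 = 0.0850 m
sum ≈ 0.0600+0.0050+0.3500+0.0850 ≈ 0.5000 m = S ✓

v_R_max = 1/5 m/s = 0.2000 m/s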